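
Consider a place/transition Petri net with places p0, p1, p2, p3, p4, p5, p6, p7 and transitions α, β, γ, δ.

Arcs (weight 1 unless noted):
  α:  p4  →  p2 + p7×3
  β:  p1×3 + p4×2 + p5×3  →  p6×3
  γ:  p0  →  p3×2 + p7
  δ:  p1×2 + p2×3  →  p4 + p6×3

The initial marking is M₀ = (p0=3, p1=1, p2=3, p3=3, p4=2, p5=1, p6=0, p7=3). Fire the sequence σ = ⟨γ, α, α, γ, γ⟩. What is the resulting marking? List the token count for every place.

(p0=0, p1=1, p2=5, p3=9, p4=0, p5=1, p6=0, p7=12)

step 1: fire γ:  (p0=3, p1=1, p2=3, p3=3, p4=2, p5=1, p6=0, p7=3) → (p0=2, p1=1, p2=3, p3=5, p4=2, p5=1, p6=0, p7=4)
step 2: fire α:  (p0=2, p1=1, p2=3, p3=5, p4=2, p5=1, p6=0, p7=4) → (p0=2, p1=1, p2=4, p3=5, p4=1, p5=1, p6=0, p7=7)
step 3: fire α:  (p0=2, p1=1, p2=4, p3=5, p4=1, p5=1, p6=0, p7=7) → (p0=2, p1=1, p2=5, p3=5, p4=0, p5=1, p6=0, p7=10)
step 4: fire γ:  (p0=2, p1=1, p2=5, p3=5, p4=0, p5=1, p6=0, p7=10) → (p0=1, p1=1, p2=5, p3=7, p4=0, p5=1, p6=0, p7=11)
step 5: fire γ:  (p0=1, p1=1, p2=5, p3=7, p4=0, p5=1, p6=0, p7=11) → (p0=0, p1=1, p2=5, p3=9, p4=0, p5=1, p6=0, p7=12)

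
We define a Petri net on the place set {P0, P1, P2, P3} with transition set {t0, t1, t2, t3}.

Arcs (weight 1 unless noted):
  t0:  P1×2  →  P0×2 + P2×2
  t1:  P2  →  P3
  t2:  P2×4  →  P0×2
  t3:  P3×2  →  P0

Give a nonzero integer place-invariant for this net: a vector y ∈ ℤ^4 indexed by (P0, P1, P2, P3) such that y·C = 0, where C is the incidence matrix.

Incidence matrix C (rows=places, cols=transitions):
       t0   t1   t2   t3
   P0   2    0    2    1
   P1  -2    0    0    0
   P2   2   -1   -4    0
   P3   0    1    0   -2

Candidate y = [2, 3, 1, 1]; check y·C column-wise:
  col t0: 2·2 + 3·-2 + 1·2 + 1·0 = 0
  col t1: 2·0 + 3·0 + 1·-1 + 1·1 = 0
  col t2: 2·2 + 3·0 + 1·-4 + 1·0 = 0
  col t3: 2·1 + 3·0 + 1·0 + 1·-2 = 0

y = (P0:2, P1:3, P2:1, P3:1)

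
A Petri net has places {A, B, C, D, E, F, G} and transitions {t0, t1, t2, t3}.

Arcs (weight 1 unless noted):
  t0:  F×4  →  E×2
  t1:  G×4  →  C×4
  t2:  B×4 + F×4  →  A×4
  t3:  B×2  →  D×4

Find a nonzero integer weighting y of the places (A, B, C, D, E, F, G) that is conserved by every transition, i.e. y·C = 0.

Incidence matrix C (rows=places, cols=transitions):
       t0   t1   t2   t3
    A   0    0    4    0
    B   0    0   -4   -2
    C   0    4    0    0
    D   0    0    0    4
    E   2    0    0    0
    F  -4    0   -4    0
    G   0   -4    0    0

Candidate y = [2, 2, 0, 1, 0, 0, 0]; check y·C column-wise:
  col t0: 2·0 + 2·0 + 1·0 + 0·2 + 0·-4 = 0
  col t1: 2·0 + 2·0 + 0·4 + 1·0 + 0·-4 = 0
  col t2: 2·4 + 2·-4 + 1·0 + 0·-4 = 0
  col t3: 2·0 + 2·-2 + 1·4 = 0

y = (A:2, B:2, C:0, D:1, E:0, F:0, G:0)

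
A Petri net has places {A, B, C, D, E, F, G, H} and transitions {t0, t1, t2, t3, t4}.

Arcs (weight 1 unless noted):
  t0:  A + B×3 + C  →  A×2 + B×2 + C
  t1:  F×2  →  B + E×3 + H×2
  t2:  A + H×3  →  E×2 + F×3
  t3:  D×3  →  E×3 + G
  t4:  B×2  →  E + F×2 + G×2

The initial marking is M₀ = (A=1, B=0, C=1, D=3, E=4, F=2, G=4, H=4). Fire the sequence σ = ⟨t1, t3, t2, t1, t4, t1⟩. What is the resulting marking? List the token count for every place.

(A=0, B=1, C=1, D=0, E=19, F=1, G=7, H=7)

step 1: fire t1:  (A=1, B=0, C=1, D=3, E=4, F=2, G=4, H=4) → (A=1, B=1, C=1, D=3, E=7, F=0, G=4, H=6)
step 2: fire t3:  (A=1, B=1, C=1, D=3, E=7, F=0, G=4, H=6) → (A=1, B=1, C=1, D=0, E=10, F=0, G=5, H=6)
step 3: fire t2:  (A=1, B=1, C=1, D=0, E=10, F=0, G=5, H=6) → (A=0, B=1, C=1, D=0, E=12, F=3, G=5, H=3)
step 4: fire t1:  (A=0, B=1, C=1, D=0, E=12, F=3, G=5, H=3) → (A=0, B=2, C=1, D=0, E=15, F=1, G=5, H=5)
step 5: fire t4:  (A=0, B=2, C=1, D=0, E=15, F=1, G=5, H=5) → (A=0, B=0, C=1, D=0, E=16, F=3, G=7, H=5)
step 6: fire t1:  (A=0, B=0, C=1, D=0, E=16, F=3, G=7, H=5) → (A=0, B=1, C=1, D=0, E=19, F=1, G=7, H=7)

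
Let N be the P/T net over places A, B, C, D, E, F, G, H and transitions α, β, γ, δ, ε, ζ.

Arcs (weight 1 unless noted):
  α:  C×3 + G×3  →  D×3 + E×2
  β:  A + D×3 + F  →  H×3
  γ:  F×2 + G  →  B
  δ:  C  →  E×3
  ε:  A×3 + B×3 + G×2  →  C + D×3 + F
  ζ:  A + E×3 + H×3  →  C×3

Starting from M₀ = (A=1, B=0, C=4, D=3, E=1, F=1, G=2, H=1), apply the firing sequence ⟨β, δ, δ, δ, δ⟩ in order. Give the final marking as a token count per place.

step 1: fire β:  (A=1, B=0, C=4, D=3, E=1, F=1, G=2, H=1) → (A=0, B=0, C=4, D=0, E=1, F=0, G=2, H=4)
step 2: fire δ:  (A=0, B=0, C=4, D=0, E=1, F=0, G=2, H=4) → (A=0, B=0, C=3, D=0, E=4, F=0, G=2, H=4)
step 3: fire δ:  (A=0, B=0, C=3, D=0, E=4, F=0, G=2, H=4) → (A=0, B=0, C=2, D=0, E=7, F=0, G=2, H=4)
step 4: fire δ:  (A=0, B=0, C=2, D=0, E=7, F=0, G=2, H=4) → (A=0, B=0, C=1, D=0, E=10, F=0, G=2, H=4)
step 5: fire δ:  (A=0, B=0, C=1, D=0, E=10, F=0, G=2, H=4) → (A=0, B=0, C=0, D=0, E=13, F=0, G=2, H=4)

(A=0, B=0, C=0, D=0, E=13, F=0, G=2, H=4)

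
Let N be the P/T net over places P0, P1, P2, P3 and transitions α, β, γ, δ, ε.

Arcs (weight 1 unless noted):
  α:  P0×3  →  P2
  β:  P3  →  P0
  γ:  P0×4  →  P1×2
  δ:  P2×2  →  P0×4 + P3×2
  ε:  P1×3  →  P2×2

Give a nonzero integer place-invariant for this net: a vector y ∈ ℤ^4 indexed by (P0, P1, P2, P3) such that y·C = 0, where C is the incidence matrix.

Incidence matrix C (rows=places, cols=transitions):
        α    β    γ    δ    ε
   P0  -3    1   -4    4    0
   P1   0    0    2    0   -3
   P2   1    0    0   -2    2
   P3   0   -1    0    2    0

Candidate y = [1, 2, 3, 1]; check y·C column-wise:
  col α: 1·-3 + 2·0 + 3·1 + 1·0 = 0
  col β: 1·1 + 2·0 + 3·0 + 1·-1 = 0
  col γ: 1·-4 + 2·2 + 3·0 + 1·0 = 0
  col δ: 1·4 + 2·0 + 3·-2 + 1·2 = 0
  col ε: 1·0 + 2·-3 + 3·2 + 1·0 = 0

y = (P0:1, P1:2, P2:3, P3:1)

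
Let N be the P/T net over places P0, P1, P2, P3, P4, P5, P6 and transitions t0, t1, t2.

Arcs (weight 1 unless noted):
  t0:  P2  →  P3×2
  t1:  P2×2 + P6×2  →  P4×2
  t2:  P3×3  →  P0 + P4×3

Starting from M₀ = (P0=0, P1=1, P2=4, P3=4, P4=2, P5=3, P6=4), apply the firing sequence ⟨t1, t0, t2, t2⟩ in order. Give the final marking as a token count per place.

(P0=2, P1=1, P2=1, P3=0, P4=10, P5=3, P6=2)

step 1: fire t1:  (P0=0, P1=1, P2=4, P3=4, P4=2, P5=3, P6=4) → (P0=0, P1=1, P2=2, P3=4, P4=4, P5=3, P6=2)
step 2: fire t0:  (P0=0, P1=1, P2=2, P3=4, P4=4, P5=3, P6=2) → (P0=0, P1=1, P2=1, P3=6, P4=4, P5=3, P6=2)
step 3: fire t2:  (P0=0, P1=1, P2=1, P3=6, P4=4, P5=3, P6=2) → (P0=1, P1=1, P2=1, P3=3, P4=7, P5=3, P6=2)
step 4: fire t2:  (P0=1, P1=1, P2=1, P3=3, P4=7, P5=3, P6=2) → (P0=2, P1=1, P2=1, P3=0, P4=10, P5=3, P6=2)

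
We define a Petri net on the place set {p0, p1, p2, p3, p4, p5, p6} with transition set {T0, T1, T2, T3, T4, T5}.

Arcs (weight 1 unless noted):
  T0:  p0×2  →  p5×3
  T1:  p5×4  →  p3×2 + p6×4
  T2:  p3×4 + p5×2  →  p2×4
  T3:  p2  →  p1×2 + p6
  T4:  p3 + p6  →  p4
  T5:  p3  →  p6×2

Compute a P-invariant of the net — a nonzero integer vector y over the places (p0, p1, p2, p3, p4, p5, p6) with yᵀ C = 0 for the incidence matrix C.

y = (p0:3, p1:1, p2:3, p3:2, p4:3, p5:2, p6:1)

Incidence matrix C (rows=places, cols=transitions):
       T0   T1   T2   T3   T4   T5
   p0  -2    0    0    0    0    0
   p1   0    0    0    2    0    0
   p2   0    0    4   -1    0    0
   p3   0    2   -4    0   -1   -1
   p4   0    0    0    0    1    0
   p5   3   -4   -2    0    0    0
   p6   0    4    0    1   -1    2

Candidate y = [3, 1, 3, 2, 3, 2, 1]; check y·C column-wise:
  col T0: 3·-2 + 1·0 + 3·0 + 2·0 + 3·0 + 2·3 + 1·0 = 0
  col T1: 3·0 + 1·0 + 3·0 + 2·2 + 3·0 + 2·-4 + 1·4 = 0
  col T2: 3·0 + 1·0 + 3·4 + 2·-4 + 3·0 + 2·-2 + 1·0 = 0
  col T3: 3·0 + 1·2 + 3·-1 + 2·0 + 3·0 + 2·0 + 1·1 = 0
  col T4: 3·0 + 1·0 + 3·0 + 2·-1 + 3·1 + 2·0 + 1·-1 = 0
  col T5: 3·0 + 1·0 + 3·0 + 2·-1 + 3·0 + 2·0 + 1·2 = 0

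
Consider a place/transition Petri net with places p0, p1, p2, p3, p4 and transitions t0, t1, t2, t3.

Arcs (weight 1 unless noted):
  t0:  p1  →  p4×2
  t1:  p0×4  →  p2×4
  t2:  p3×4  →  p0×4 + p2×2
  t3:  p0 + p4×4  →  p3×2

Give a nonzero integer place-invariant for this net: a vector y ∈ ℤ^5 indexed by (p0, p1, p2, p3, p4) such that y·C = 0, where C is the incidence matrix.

Incidence matrix C (rows=places, cols=transitions):
       t0   t1   t2   t3
   p0   0   -4    4   -1
   p1  -1    0    0    0
   p2   0    4    2    0
   p3   0    0   -4    2
   p4   2    0    0   -4

Candidate y = [2, 2, 2, 3, 1]; check y·C column-wise:
  col t0: 2·0 + 2·-1 + 2·0 + 3·0 + 1·2 = 0
  col t1: 2·-4 + 2·0 + 2·4 + 3·0 + 1·0 = 0
  col t2: 2·4 + 2·0 + 2·2 + 3·-4 + 1·0 = 0
  col t3: 2·-1 + 2·0 + 2·0 + 3·2 + 1·-4 = 0

y = (p0:2, p1:2, p2:2, p3:3, p4:1)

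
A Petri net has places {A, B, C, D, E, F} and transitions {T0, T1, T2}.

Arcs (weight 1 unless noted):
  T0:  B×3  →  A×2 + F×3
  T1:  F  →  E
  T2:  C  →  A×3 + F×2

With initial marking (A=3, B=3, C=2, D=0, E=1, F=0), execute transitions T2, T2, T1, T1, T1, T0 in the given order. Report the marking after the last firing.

step 1: fire T2:  (A=3, B=3, C=2, D=0, E=1, F=0) → (A=6, B=3, C=1, D=0, E=1, F=2)
step 2: fire T2:  (A=6, B=3, C=1, D=0, E=1, F=2) → (A=9, B=3, C=0, D=0, E=1, F=4)
step 3: fire T1:  (A=9, B=3, C=0, D=0, E=1, F=4) → (A=9, B=3, C=0, D=0, E=2, F=3)
step 4: fire T1:  (A=9, B=3, C=0, D=0, E=2, F=3) → (A=9, B=3, C=0, D=0, E=3, F=2)
step 5: fire T1:  (A=9, B=3, C=0, D=0, E=3, F=2) → (A=9, B=3, C=0, D=0, E=4, F=1)
step 6: fire T0:  (A=9, B=3, C=0, D=0, E=4, F=1) → (A=11, B=0, C=0, D=0, E=4, F=4)

(A=11, B=0, C=0, D=0, E=4, F=4)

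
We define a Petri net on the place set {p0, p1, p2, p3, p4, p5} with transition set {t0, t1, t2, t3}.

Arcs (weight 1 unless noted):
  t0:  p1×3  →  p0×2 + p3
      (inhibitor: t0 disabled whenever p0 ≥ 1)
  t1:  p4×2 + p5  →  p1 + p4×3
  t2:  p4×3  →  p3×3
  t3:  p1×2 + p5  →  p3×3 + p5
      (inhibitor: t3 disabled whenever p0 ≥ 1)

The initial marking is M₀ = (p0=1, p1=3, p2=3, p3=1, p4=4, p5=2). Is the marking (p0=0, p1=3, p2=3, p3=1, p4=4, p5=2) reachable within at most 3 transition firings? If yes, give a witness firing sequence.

NO — not reachable within 3 firings

depth 0: 1 marking
depth 1: 3 markings reached so far
depth 2: 5 markings reached so far
depth 3: 6 markings reached so far
target is not among the 6 markings reachable within 3 steps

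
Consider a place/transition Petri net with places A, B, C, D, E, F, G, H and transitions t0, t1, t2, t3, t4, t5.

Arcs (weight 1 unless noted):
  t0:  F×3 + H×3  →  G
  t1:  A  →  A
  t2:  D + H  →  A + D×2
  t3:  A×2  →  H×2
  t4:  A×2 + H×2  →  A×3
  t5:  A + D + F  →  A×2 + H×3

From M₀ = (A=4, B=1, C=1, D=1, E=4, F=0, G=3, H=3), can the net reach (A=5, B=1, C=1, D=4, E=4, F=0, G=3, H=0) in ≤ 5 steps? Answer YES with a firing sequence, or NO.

depth 0: 1 marking
depth 1: 4 markings reached so far
depth 2: 9 markings reached so far
depth 3: 15 markings reached so far
depth 4: 21 markings reached so far
depth 5: 30 markings reached so far
target is not among the 30 markings reachable within 5 steps

NO — not reachable within 5 firings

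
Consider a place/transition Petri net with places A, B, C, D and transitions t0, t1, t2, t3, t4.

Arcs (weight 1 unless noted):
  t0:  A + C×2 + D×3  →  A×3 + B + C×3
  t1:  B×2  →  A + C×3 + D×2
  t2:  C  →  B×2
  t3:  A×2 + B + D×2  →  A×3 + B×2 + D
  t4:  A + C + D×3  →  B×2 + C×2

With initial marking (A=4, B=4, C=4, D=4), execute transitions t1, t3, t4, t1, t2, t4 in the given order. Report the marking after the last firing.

step 1: fire t1:  (A=4, B=4, C=4, D=4) → (A=5, B=2, C=7, D=6)
step 2: fire t3:  (A=5, B=2, C=7, D=6) → (A=6, B=3, C=7, D=5)
step 3: fire t4:  (A=6, B=3, C=7, D=5) → (A=5, B=5, C=8, D=2)
step 4: fire t1:  (A=5, B=5, C=8, D=2) → (A=6, B=3, C=11, D=4)
step 5: fire t2:  (A=6, B=3, C=11, D=4) → (A=6, B=5, C=10, D=4)
step 6: fire t4:  (A=6, B=5, C=10, D=4) → (A=5, B=7, C=11, D=1)

(A=5, B=7, C=11, D=1)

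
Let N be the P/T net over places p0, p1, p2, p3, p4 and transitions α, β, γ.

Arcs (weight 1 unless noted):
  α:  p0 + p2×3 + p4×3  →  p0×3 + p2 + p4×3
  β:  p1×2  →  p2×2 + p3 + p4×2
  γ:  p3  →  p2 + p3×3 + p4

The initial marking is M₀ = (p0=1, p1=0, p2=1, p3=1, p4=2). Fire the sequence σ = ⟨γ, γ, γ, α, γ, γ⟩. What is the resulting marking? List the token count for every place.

(p0=3, p1=0, p2=4, p3=11, p4=7)

step 1: fire γ:  (p0=1, p1=0, p2=1, p3=1, p4=2) → (p0=1, p1=0, p2=2, p3=3, p4=3)
step 2: fire γ:  (p0=1, p1=0, p2=2, p3=3, p4=3) → (p0=1, p1=0, p2=3, p3=5, p4=4)
step 3: fire γ:  (p0=1, p1=0, p2=3, p3=5, p4=4) → (p0=1, p1=0, p2=4, p3=7, p4=5)
step 4: fire α:  (p0=1, p1=0, p2=4, p3=7, p4=5) → (p0=3, p1=0, p2=2, p3=7, p4=5)
step 5: fire γ:  (p0=3, p1=0, p2=2, p3=7, p4=5) → (p0=3, p1=0, p2=3, p3=9, p4=6)
step 6: fire γ:  (p0=3, p1=0, p2=3, p3=9, p4=6) → (p0=3, p1=0, p2=4, p3=11, p4=7)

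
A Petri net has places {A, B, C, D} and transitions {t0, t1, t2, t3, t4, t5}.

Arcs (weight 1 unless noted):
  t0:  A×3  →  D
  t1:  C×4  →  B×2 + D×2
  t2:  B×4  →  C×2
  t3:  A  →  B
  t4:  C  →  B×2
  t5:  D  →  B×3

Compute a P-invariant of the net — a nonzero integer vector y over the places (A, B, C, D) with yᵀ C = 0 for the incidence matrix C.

y = (A:1, B:1, C:2, D:3)

Incidence matrix C (rows=places, cols=transitions):
       t0   t1   t2   t3   t4   t5
    A  -3    0    0   -1    0    0
    B   0    2   -4    1    2    3
    C   0   -4    2    0   -1    0
    D   1    2    0    0    0   -1

Candidate y = [1, 1, 2, 3]; check y·C column-wise:
  col t0: 1·-3 + 1·0 + 2·0 + 3·1 = 0
  col t1: 1·0 + 1·2 + 2·-4 + 3·2 = 0
  col t2: 1·0 + 1·-4 + 2·2 + 3·0 = 0
  col t3: 1·-1 + 1·1 + 2·0 + 3·0 = 0
  col t4: 1·0 + 1·2 + 2·-1 + 3·0 = 0
  col t5: 1·0 + 1·3 + 2·0 + 3·-1 = 0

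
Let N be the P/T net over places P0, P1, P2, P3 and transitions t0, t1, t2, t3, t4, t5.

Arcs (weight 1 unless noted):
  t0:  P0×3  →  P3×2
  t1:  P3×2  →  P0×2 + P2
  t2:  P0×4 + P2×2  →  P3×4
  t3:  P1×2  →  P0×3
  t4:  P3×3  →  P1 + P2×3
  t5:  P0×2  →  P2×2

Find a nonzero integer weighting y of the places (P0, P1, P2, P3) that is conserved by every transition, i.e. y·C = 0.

y = (P0:2, P1:3, P2:2, P3:3)

Incidence matrix C (rows=places, cols=transitions):
       t0   t1   t2   t3   t4   t5
   P0  -3    2   -4    3    0   -2
   P1   0    0    0   -2    1    0
   P2   0    1   -2    0    3    2
   P3   2   -2    4    0   -3    0

Candidate y = [2, 3, 2, 3]; check y·C column-wise:
  col t0: 2·-3 + 3·0 + 2·0 + 3·2 = 0
  col t1: 2·2 + 3·0 + 2·1 + 3·-2 = 0
  col t2: 2·-4 + 3·0 + 2·-2 + 3·4 = 0
  col t3: 2·3 + 3·-2 + 2·0 + 3·0 = 0
  col t4: 2·0 + 3·1 + 2·3 + 3·-3 = 0
  col t5: 2·-2 + 3·0 + 2·2 + 3·0 = 0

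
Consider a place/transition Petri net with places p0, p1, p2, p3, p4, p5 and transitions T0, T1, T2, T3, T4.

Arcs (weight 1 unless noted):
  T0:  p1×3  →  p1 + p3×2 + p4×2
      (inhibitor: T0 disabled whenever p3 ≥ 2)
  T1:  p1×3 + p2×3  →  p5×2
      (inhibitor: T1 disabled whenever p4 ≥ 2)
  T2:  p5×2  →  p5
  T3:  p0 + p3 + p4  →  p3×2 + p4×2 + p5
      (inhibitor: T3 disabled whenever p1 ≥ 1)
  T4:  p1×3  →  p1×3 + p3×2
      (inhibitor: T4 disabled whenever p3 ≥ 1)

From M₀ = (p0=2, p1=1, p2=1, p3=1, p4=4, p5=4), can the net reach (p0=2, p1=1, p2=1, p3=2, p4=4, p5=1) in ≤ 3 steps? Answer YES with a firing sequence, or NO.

NO — not reachable within 3 firings

depth 0: 1 marking
depth 1: 2 markings reached so far
depth 2: 3 markings reached so far
depth 3: 4 markings reached so far
target is not among the 4 markings reachable within 3 steps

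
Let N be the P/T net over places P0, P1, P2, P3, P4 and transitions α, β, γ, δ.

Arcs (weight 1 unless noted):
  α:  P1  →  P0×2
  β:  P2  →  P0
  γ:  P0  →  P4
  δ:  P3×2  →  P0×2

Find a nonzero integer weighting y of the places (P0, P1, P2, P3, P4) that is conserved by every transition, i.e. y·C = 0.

Incidence matrix C (rows=places, cols=transitions):
        α    β    γ    δ
   P0   2    1   -1    2
   P1  -1    0    0    0
   P2   0   -1    0    0
   P3   0    0    0   -2
   P4   0    0    1    0

Candidate y = [1, 2, 1, 1, 1]; check y·C column-wise:
  col α: 1·2 + 2·-1 + 1·0 + 1·0 + 1·0 = 0
  col β: 1·1 + 2·0 + 1·-1 + 1·0 + 1·0 = 0
  col γ: 1·-1 + 2·0 + 1·0 + 1·0 + 1·1 = 0
  col δ: 1·2 + 2·0 + 1·0 + 1·-2 + 1·0 = 0

y = (P0:1, P1:2, P2:1, P3:1, P4:1)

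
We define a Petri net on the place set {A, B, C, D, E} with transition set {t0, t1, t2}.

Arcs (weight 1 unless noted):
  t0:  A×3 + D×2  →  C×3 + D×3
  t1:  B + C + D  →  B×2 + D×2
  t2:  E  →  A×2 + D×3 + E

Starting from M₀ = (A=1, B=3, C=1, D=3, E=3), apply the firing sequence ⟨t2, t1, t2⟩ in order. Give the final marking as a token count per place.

(A=5, B=4, C=0, D=10, E=3)

step 1: fire t2:  (A=1, B=3, C=1, D=3, E=3) → (A=3, B=3, C=1, D=6, E=3)
step 2: fire t1:  (A=3, B=3, C=1, D=6, E=3) → (A=3, B=4, C=0, D=7, E=3)
step 3: fire t2:  (A=3, B=4, C=0, D=7, E=3) → (A=5, B=4, C=0, D=10, E=3)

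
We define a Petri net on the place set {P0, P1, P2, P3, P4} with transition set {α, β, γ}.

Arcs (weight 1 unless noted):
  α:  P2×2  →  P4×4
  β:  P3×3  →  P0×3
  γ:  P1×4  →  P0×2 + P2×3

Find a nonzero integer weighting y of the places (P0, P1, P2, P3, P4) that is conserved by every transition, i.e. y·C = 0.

y = (P0:2, P1:1, P2:0, P3:2, P4:0)

Incidence matrix C (rows=places, cols=transitions):
        α    β    γ
   P0   0    3    2
   P1   0    0   -4
   P2  -2    0    3
   P3   0   -3    0
   P4   4    0    0

Candidate y = [2, 1, 0, 2, 0]; check y·C column-wise:
  col α: 2·0 + 1·0 + 0·-2 + 2·0 + 0·4 = 0
  col β: 2·3 + 1·0 + 2·-3 = 0
  col γ: 2·2 + 1·-4 + 0·3 + 2·0 = 0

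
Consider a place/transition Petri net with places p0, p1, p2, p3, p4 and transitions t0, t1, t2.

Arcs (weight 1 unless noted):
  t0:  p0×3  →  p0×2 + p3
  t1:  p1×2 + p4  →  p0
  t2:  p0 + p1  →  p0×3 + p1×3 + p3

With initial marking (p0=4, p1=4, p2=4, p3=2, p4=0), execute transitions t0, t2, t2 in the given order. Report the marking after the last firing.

step 1: fire t0:  (p0=4, p1=4, p2=4, p3=2, p4=0) → (p0=3, p1=4, p2=4, p3=3, p4=0)
step 2: fire t2:  (p0=3, p1=4, p2=4, p3=3, p4=0) → (p0=5, p1=6, p2=4, p3=4, p4=0)
step 3: fire t2:  (p0=5, p1=6, p2=4, p3=4, p4=0) → (p0=7, p1=8, p2=4, p3=5, p4=0)

(p0=7, p1=8, p2=4, p3=5, p4=0)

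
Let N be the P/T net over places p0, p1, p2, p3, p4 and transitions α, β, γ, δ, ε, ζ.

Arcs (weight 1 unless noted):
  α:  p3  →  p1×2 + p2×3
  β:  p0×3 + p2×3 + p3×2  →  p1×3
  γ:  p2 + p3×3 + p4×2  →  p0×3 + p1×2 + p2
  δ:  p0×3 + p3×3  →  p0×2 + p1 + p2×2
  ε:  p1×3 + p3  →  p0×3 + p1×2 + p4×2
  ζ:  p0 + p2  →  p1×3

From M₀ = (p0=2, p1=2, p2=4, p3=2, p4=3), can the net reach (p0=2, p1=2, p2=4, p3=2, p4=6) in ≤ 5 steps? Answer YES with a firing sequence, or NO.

depth 0: 1 marking
depth 1: 3 markings reached so far
depth 2: 8 markings reached so far
depth 3: 13 markings reached so far
depth 4: 17 markings reached so far
depth 5: 20 markings reached so far
target is not among the 20 markings reachable within 5 steps

NO — not reachable within 5 firings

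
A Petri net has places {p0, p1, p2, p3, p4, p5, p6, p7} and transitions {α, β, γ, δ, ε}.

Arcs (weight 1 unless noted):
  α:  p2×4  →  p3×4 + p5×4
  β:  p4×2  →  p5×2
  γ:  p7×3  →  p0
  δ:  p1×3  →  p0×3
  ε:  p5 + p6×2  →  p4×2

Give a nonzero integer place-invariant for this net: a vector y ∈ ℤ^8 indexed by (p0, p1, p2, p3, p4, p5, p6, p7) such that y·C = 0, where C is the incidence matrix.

y = (p0:0, p1:0, p2:1, p3:1, p4:0, p5:0, p6:0, p7:0)

Incidence matrix C (rows=places, cols=transitions):
        α    β    γ    δ    ε
   p0   0    0    1    3    0
   p1   0    0    0   -3    0
   p2  -4    0    0    0    0
   p3   4    0    0    0    0
   p4   0   -2    0    0    2
   p5   4    2    0    0   -1
   p6   0    0    0    0   -2
   p7   0    0   -3    0    0

Candidate y = [0, 0, 1, 1, 0, 0, 0, 0]; check y·C column-wise:
  col α: 1·-4 + 1·4 + 0·4 = 0
  col β: 1·0 + 1·0 + 0·-2 + 0·2 = 0
  col γ: 0·1 + 1·0 + 1·0 + 0·-3 = 0
  col δ: 0·3 + 0·-3 + 1·0 + 1·0 = 0
  col ε: 1·0 + 1·0 + 0·2 + 0·-1 + 0·-2 = 0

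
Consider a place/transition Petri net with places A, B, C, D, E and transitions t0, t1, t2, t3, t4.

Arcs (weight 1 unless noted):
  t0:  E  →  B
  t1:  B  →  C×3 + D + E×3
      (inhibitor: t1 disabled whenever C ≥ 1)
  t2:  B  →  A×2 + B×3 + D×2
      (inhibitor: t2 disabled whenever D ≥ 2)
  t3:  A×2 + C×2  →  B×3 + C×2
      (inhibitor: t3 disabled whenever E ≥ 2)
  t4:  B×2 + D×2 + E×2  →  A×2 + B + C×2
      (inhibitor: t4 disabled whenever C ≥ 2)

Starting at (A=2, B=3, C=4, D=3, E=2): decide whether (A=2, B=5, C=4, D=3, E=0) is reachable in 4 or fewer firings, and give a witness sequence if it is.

step 1: fire t0:  (A=2, B=3, C=4, D=3, E=2) → (A=2, B=4, C=4, D=3, E=1)
step 2: fire t0:  (A=2, B=4, C=4, D=3, E=1) → (A=2, B=5, C=4, D=3, E=0)

YES — reachable via ⟨t0, t0⟩ (2 firings)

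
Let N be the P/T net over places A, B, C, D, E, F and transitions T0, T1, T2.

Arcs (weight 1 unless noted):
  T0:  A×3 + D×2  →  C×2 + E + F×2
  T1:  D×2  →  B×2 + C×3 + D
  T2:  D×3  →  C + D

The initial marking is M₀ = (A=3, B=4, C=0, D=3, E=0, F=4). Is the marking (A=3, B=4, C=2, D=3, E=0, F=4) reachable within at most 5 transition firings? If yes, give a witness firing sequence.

depth 0: 1 marking
depth 1: 4 markings reached so far
depth 2: 6 markings reached so far
depth 3: 6 markings reached so far
(frontier empty at depth 3; search complete)
target is not among the 6 markings reachable within 5 steps

NO — not reachable within 5 firings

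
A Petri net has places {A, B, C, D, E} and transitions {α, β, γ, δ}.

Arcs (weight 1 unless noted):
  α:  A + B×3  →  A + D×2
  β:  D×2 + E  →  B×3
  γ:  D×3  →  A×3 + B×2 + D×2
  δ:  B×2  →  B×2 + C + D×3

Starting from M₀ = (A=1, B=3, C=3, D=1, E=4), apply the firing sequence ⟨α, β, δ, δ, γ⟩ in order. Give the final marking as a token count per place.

(A=4, B=5, C=5, D=6, E=3)

step 1: fire α:  (A=1, B=3, C=3, D=1, E=4) → (A=1, B=0, C=3, D=3, E=4)
step 2: fire β:  (A=1, B=0, C=3, D=3, E=4) → (A=1, B=3, C=3, D=1, E=3)
step 3: fire δ:  (A=1, B=3, C=3, D=1, E=3) → (A=1, B=3, C=4, D=4, E=3)
step 4: fire δ:  (A=1, B=3, C=4, D=4, E=3) → (A=1, B=3, C=5, D=7, E=3)
step 5: fire γ:  (A=1, B=3, C=5, D=7, E=3) → (A=4, B=5, C=5, D=6, E=3)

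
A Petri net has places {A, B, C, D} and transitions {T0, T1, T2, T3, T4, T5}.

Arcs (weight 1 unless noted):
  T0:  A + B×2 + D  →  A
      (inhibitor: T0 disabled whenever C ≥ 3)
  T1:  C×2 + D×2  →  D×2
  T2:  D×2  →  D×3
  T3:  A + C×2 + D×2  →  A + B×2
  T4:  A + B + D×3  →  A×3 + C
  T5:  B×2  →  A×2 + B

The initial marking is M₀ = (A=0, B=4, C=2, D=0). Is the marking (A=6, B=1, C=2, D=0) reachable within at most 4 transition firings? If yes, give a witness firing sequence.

YES — reachable via ⟨T5, T5, T5⟩ (3 firings)

step 1: fire T5:  (A=0, B=4, C=2, D=0) → (A=2, B=3, C=2, D=0)
step 2: fire T5:  (A=2, B=3, C=2, D=0) → (A=4, B=2, C=2, D=0)
step 3: fire T5:  (A=4, B=2, C=2, D=0) → (A=6, B=1, C=2, D=0)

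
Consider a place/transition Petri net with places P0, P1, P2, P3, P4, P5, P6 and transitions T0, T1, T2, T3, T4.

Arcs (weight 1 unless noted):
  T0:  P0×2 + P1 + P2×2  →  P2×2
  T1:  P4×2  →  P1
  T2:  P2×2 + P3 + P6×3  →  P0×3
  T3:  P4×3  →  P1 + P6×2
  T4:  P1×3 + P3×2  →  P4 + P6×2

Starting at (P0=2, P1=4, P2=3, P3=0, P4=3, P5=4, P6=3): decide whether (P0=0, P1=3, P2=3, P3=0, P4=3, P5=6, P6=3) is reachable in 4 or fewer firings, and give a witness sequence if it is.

NO — not reachable within 4 firings

depth 0: 1 marking
depth 1: 4 markings reached so far
depth 2: 6 markings reached so far
depth 3: 6 markings reached so far
(frontier empty at depth 3; search complete)
target is not among the 6 markings reachable within 4 steps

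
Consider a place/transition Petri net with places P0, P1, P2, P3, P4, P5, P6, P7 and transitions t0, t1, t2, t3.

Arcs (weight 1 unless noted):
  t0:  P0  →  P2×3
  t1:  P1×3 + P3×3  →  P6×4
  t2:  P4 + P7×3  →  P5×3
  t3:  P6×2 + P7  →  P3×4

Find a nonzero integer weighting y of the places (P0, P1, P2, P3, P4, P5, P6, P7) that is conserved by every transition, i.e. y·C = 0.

y = (P0:3, P1:0, P2:1, P3:0, P4:0, P5:0, P6:0, P7:0)

Incidence matrix C (rows=places, cols=transitions):
       t0   t1   t2   t3
   P0  -1    0    0    0
   P1   0   -3    0    0
   P2   3    0    0    0
   P3   0   -3    0    4
   P4   0    0   -1    0
   P5   0    0    3    0
   P6   0    4    0   -2
   P7   0    0   -3   -1

Candidate y = [3, 0, 1, 0, 0, 0, 0, 0]; check y·C column-wise:
  col t0: 3·-1 + 1·3 = 0
  col t1: 3·0 + 0·-3 + 1·0 + 0·-3 + 0·4 = 0
  col t2: 3·0 + 1·0 + 0·-1 + 0·3 + 0·-3 = 0
  col t3: 3·0 + 1·0 + 0·4 + 0·-2 + 0·-1 = 0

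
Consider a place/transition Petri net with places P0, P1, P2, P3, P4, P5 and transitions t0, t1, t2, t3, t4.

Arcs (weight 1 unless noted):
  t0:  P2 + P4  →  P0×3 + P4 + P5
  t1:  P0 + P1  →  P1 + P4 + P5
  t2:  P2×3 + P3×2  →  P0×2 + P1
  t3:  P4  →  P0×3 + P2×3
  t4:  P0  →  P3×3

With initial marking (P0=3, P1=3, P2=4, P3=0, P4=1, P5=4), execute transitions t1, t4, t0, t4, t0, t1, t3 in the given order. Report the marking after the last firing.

step 1: fire t1:  (P0=3, P1=3, P2=4, P3=0, P4=1, P5=4) → (P0=2, P1=3, P2=4, P3=0, P4=2, P5=5)
step 2: fire t4:  (P0=2, P1=3, P2=4, P3=0, P4=2, P5=5) → (P0=1, P1=3, P2=4, P3=3, P4=2, P5=5)
step 3: fire t0:  (P0=1, P1=3, P2=4, P3=3, P4=2, P5=5) → (P0=4, P1=3, P2=3, P3=3, P4=2, P5=6)
step 4: fire t4:  (P0=4, P1=3, P2=3, P3=3, P4=2, P5=6) → (P0=3, P1=3, P2=3, P3=6, P4=2, P5=6)
step 5: fire t0:  (P0=3, P1=3, P2=3, P3=6, P4=2, P5=6) → (P0=6, P1=3, P2=2, P3=6, P4=2, P5=7)
step 6: fire t1:  (P0=6, P1=3, P2=2, P3=6, P4=2, P5=7) → (P0=5, P1=3, P2=2, P3=6, P4=3, P5=8)
step 7: fire t3:  (P0=5, P1=3, P2=2, P3=6, P4=3, P5=8) → (P0=8, P1=3, P2=5, P3=6, P4=2, P5=8)

(P0=8, P1=3, P2=5, P3=6, P4=2, P5=8)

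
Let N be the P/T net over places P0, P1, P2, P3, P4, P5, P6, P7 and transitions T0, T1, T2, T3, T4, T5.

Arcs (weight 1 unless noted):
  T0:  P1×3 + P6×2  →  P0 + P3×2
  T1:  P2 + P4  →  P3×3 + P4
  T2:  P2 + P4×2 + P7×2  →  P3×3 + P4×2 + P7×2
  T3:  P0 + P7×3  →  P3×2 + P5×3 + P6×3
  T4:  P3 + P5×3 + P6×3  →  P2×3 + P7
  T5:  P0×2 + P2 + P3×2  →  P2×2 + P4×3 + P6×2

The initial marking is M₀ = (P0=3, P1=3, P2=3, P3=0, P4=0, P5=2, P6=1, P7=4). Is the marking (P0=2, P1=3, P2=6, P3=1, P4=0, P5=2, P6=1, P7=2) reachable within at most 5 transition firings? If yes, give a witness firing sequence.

step 1: fire T3:  (P0=3, P1=3, P2=3, P3=0, P4=0, P5=2, P6=1, P7=4) → (P0=2, P1=3, P2=3, P3=2, P4=0, P5=5, P6=4, P7=1)
step 2: fire T4:  (P0=2, P1=3, P2=3, P3=2, P4=0, P5=5, P6=4, P7=1) → (P0=2, P1=3, P2=6, P3=1, P4=0, P5=2, P6=1, P7=2)

YES — reachable via ⟨T3, T4⟩ (2 firings)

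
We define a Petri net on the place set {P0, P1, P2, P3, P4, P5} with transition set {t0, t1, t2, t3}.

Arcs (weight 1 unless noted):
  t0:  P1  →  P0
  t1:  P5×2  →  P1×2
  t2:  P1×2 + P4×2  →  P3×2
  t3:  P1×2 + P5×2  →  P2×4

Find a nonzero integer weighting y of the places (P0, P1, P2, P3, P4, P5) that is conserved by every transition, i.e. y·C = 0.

y = (P0:0, P1:0, P2:0, P3:1, P4:1, P5:0)

Incidence matrix C (rows=places, cols=transitions):
       t0   t1   t2   t3
   P0   1    0    0    0
   P1  -1    2   -2   -2
   P2   0    0    0    4
   P3   0    0    2    0
   P4   0    0   -2    0
   P5   0   -2    0   -2

Candidate y = [0, 0, 0, 1, 1, 0]; check y·C column-wise:
  col t0: 0·1 + 0·-1 + 1·0 + 1·0 = 0
  col t1: 0·2 + 1·0 + 1·0 + 0·-2 = 0
  col t2: 0·-2 + 1·2 + 1·-2 = 0
  col t3: 0·-2 + 0·4 + 1·0 + 1·0 + 0·-2 = 0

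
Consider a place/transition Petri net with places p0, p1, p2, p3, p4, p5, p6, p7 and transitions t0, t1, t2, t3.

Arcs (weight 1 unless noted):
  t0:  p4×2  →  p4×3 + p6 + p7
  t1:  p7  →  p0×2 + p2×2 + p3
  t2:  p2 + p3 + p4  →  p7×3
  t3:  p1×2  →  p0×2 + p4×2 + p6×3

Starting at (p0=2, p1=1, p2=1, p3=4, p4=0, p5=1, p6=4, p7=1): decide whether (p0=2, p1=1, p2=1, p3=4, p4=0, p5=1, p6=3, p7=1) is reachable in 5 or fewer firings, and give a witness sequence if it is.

depth 0: 1 marking
depth 1: 2 markings reached so far
depth 2: 2 markings reached so far
(frontier empty at depth 2; search complete)
target is not among the 2 markings reachable within 5 steps

NO — not reachable within 5 firings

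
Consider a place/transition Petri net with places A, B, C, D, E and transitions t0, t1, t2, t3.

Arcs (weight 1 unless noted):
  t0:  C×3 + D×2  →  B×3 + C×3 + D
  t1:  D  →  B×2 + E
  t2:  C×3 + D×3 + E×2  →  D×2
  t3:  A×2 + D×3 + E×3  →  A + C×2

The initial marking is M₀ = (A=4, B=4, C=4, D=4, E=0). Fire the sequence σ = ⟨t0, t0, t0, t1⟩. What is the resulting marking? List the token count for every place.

step 1: fire t0:  (A=4, B=4, C=4, D=4, E=0) → (A=4, B=7, C=4, D=3, E=0)
step 2: fire t0:  (A=4, B=7, C=4, D=3, E=0) → (A=4, B=10, C=4, D=2, E=0)
step 3: fire t0:  (A=4, B=10, C=4, D=2, E=0) → (A=4, B=13, C=4, D=1, E=0)
step 4: fire t1:  (A=4, B=13, C=4, D=1, E=0) → (A=4, B=15, C=4, D=0, E=1)

(A=4, B=15, C=4, D=0, E=1)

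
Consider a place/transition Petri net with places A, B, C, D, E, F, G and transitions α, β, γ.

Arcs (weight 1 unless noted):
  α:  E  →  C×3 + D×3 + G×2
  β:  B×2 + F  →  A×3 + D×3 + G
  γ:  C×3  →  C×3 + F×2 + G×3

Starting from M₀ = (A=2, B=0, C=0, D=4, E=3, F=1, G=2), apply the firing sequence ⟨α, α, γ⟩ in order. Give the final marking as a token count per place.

step 1: fire α:  (A=2, B=0, C=0, D=4, E=3, F=1, G=2) → (A=2, B=0, C=3, D=7, E=2, F=1, G=4)
step 2: fire α:  (A=2, B=0, C=3, D=7, E=2, F=1, G=4) → (A=2, B=0, C=6, D=10, E=1, F=1, G=6)
step 3: fire γ:  (A=2, B=0, C=6, D=10, E=1, F=1, G=6) → (A=2, B=0, C=6, D=10, E=1, F=3, G=9)

(A=2, B=0, C=6, D=10, E=1, F=3, G=9)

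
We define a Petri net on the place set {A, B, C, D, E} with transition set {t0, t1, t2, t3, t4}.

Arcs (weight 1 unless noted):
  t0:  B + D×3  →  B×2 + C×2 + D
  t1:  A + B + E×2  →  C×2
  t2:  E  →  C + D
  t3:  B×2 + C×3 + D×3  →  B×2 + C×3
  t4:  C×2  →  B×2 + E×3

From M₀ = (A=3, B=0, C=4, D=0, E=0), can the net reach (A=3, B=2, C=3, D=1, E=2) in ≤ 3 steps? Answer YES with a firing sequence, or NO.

YES — reachable via ⟨t4, t2⟩ (2 firings)

step 1: fire t4:  (A=3, B=0, C=4, D=0, E=0) → (A=3, B=2, C=2, D=0, E=3)
step 2: fire t2:  (A=3, B=2, C=2, D=0, E=3) → (A=3, B=2, C=3, D=1, E=2)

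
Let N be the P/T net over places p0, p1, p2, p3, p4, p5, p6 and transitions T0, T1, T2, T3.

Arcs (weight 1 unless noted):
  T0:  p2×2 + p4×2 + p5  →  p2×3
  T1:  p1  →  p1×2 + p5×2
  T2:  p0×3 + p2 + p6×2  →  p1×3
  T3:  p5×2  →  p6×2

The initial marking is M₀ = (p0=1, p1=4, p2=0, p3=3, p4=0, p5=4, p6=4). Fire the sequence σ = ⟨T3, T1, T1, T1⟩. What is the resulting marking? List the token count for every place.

(p0=1, p1=7, p2=0, p3=3, p4=0, p5=8, p6=6)

step 1: fire T3:  (p0=1, p1=4, p2=0, p3=3, p4=0, p5=4, p6=4) → (p0=1, p1=4, p2=0, p3=3, p4=0, p5=2, p6=6)
step 2: fire T1:  (p0=1, p1=4, p2=0, p3=3, p4=0, p5=2, p6=6) → (p0=1, p1=5, p2=0, p3=3, p4=0, p5=4, p6=6)
step 3: fire T1:  (p0=1, p1=5, p2=0, p3=3, p4=0, p5=4, p6=6) → (p0=1, p1=6, p2=0, p3=3, p4=0, p5=6, p6=6)
step 4: fire T1:  (p0=1, p1=6, p2=0, p3=3, p4=0, p5=6, p6=6) → (p0=1, p1=7, p2=0, p3=3, p4=0, p5=8, p6=6)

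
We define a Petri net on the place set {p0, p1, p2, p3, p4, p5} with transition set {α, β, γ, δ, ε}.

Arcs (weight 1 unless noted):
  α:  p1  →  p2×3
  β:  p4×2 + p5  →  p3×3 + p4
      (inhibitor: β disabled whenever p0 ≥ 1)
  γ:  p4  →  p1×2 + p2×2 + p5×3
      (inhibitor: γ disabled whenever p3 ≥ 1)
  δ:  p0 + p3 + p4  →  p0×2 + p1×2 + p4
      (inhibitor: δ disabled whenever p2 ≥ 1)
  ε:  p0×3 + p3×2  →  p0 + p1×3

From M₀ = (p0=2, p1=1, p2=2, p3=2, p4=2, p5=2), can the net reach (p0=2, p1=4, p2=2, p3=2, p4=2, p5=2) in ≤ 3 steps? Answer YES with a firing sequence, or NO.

NO — not reachable within 3 firings

depth 0: 1 marking
depth 1: 2 markings reached so far
depth 2: 2 markings reached so far
(frontier empty at depth 2; search complete)
target is not among the 2 markings reachable within 3 steps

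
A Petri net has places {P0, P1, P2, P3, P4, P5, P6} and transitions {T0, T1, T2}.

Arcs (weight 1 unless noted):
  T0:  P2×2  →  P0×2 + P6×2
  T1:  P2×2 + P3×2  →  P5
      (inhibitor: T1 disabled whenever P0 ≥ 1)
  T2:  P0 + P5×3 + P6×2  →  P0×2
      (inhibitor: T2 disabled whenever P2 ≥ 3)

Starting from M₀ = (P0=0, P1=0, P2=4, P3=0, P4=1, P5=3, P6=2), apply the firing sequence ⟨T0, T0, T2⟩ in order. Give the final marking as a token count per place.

(P0=5, P1=0, P2=0, P3=0, P4=1, P5=0, P6=4)

step 1: fire T0:  (P0=0, P1=0, P2=4, P3=0, P4=1, P5=3, P6=2) → (P0=2, P1=0, P2=2, P3=0, P4=1, P5=3, P6=4)
step 2: fire T0:  (P0=2, P1=0, P2=2, P3=0, P4=1, P5=3, P6=4) → (P0=4, P1=0, P2=0, P3=0, P4=1, P5=3, P6=6)
step 3: fire T2:  (P0=4, P1=0, P2=0, P3=0, P4=1, P5=3, P6=6) → (P0=5, P1=0, P2=0, P3=0, P4=1, P5=0, P6=4)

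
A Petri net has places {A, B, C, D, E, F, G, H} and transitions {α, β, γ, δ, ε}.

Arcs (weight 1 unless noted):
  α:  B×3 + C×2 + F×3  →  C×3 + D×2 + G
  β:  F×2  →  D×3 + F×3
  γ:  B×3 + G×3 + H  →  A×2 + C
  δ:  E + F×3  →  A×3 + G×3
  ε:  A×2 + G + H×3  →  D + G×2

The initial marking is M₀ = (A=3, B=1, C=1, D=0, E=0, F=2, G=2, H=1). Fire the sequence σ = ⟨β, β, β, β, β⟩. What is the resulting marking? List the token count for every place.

(A=3, B=1, C=1, D=15, E=0, F=7, G=2, H=1)

step 1: fire β:  (A=3, B=1, C=1, D=0, E=0, F=2, G=2, H=1) → (A=3, B=1, C=1, D=3, E=0, F=3, G=2, H=1)
step 2: fire β:  (A=3, B=1, C=1, D=3, E=0, F=3, G=2, H=1) → (A=3, B=1, C=1, D=6, E=0, F=4, G=2, H=1)
step 3: fire β:  (A=3, B=1, C=1, D=6, E=0, F=4, G=2, H=1) → (A=3, B=1, C=1, D=9, E=0, F=5, G=2, H=1)
step 4: fire β:  (A=3, B=1, C=1, D=9, E=0, F=5, G=2, H=1) → (A=3, B=1, C=1, D=12, E=0, F=6, G=2, H=1)
step 5: fire β:  (A=3, B=1, C=1, D=12, E=0, F=6, G=2, H=1) → (A=3, B=1, C=1, D=15, E=0, F=7, G=2, H=1)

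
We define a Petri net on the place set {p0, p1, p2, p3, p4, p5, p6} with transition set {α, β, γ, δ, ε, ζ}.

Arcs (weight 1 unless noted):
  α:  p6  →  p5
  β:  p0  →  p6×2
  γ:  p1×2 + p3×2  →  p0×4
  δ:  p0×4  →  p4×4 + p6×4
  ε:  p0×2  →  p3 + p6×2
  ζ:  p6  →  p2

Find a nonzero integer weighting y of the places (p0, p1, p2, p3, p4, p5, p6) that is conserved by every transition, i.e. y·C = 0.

y = (p0:2, p1:2, p2:1, p3:2, p4:1, p5:1, p6:1)

Incidence matrix C (rows=places, cols=transitions):
        α    β    γ    δ    ε    ζ
   p0   0   -1    4   -4   -2    0
   p1   0    0   -2    0    0    0
   p2   0    0    0    0    0    1
   p3   0    0   -2    0    1    0
   p4   0    0    0    4    0    0
   p5   1    0    0    0    0    0
   p6  -1    2    0    4    2   -1

Candidate y = [2, 2, 1, 2, 1, 1, 1]; check y·C column-wise:
  col α: 2·0 + 2·0 + 1·0 + 2·0 + 1·0 + 1·1 + 1·-1 = 0
  col β: 2·-1 + 2·0 + 1·0 + 2·0 + 1·0 + 1·0 + 1·2 = 0
  col γ: 2·4 + 2·-2 + 1·0 + 2·-2 + 1·0 + 1·0 + 1·0 = 0
  col δ: 2·-4 + 2·0 + 1·0 + 2·0 + 1·4 + 1·0 + 1·4 = 0
  col ε: 2·-2 + 2·0 + 1·0 + 2·1 + 1·0 + 1·0 + 1·2 = 0
  col ζ: 2·0 + 2·0 + 1·1 + 2·0 + 1·0 + 1·0 + 1·-1 = 0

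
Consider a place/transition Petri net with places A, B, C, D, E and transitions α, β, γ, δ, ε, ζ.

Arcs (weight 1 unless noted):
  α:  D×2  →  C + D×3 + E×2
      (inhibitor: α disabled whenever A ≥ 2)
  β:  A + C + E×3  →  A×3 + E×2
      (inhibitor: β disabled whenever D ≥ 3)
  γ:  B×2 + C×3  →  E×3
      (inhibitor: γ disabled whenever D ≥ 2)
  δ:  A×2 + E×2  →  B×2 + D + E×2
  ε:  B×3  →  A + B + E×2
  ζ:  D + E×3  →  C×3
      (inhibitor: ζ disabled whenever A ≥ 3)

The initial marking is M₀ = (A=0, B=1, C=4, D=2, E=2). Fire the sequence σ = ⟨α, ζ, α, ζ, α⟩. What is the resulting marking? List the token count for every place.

step 1: fire α:  (A=0, B=1, C=4, D=2, E=2) → (A=0, B=1, C=5, D=3, E=4)
step 2: fire ζ:  (A=0, B=1, C=5, D=3, E=4) → (A=0, B=1, C=8, D=2, E=1)
step 3: fire α:  (A=0, B=1, C=8, D=2, E=1) → (A=0, B=1, C=9, D=3, E=3)
step 4: fire ζ:  (A=0, B=1, C=9, D=3, E=3) → (A=0, B=1, C=12, D=2, E=0)
step 5: fire α:  (A=0, B=1, C=12, D=2, E=0) → (A=0, B=1, C=13, D=3, E=2)

(A=0, B=1, C=13, D=3, E=2)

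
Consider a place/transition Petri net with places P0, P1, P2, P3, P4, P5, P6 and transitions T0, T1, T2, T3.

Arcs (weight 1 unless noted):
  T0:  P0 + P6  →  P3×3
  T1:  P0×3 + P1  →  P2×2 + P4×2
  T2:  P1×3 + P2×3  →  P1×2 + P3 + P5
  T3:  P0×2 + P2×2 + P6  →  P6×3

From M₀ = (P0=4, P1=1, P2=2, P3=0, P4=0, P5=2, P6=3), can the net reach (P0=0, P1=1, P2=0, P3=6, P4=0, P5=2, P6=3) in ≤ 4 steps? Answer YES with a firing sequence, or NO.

YES — reachable via ⟨T0, T0, T3⟩ (3 firings)

step 1: fire T0:  (P0=4, P1=1, P2=2, P3=0, P4=0, P5=2, P6=3) → (P0=3, P1=1, P2=2, P3=3, P4=0, P5=2, P6=2)
step 2: fire T0:  (P0=3, P1=1, P2=2, P3=3, P4=0, P5=2, P6=2) → (P0=2, P1=1, P2=2, P3=6, P4=0, P5=2, P6=1)
step 3: fire T3:  (P0=2, P1=1, P2=2, P3=6, P4=0, P5=2, P6=1) → (P0=0, P1=1, P2=0, P3=6, P4=0, P5=2, P6=3)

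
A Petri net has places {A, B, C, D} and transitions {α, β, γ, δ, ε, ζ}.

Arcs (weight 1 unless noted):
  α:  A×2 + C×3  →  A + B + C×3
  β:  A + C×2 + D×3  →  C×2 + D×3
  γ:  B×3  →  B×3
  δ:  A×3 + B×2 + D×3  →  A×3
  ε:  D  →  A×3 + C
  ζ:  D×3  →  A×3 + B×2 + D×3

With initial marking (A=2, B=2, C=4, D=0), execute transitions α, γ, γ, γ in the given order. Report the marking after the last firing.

(A=1, B=3, C=4, D=0)

step 1: fire α:  (A=2, B=2, C=4, D=0) → (A=1, B=3, C=4, D=0)
step 2: fire γ:  (A=1, B=3, C=4, D=0) → (A=1, B=3, C=4, D=0)
step 3: fire γ:  (A=1, B=3, C=4, D=0) → (A=1, B=3, C=4, D=0)
step 4: fire γ:  (A=1, B=3, C=4, D=0) → (A=1, B=3, C=4, D=0)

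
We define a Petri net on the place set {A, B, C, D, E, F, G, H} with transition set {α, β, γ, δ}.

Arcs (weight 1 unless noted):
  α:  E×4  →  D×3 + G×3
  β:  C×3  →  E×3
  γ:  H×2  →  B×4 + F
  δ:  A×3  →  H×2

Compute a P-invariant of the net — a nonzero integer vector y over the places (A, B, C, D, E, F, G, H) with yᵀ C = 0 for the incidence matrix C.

Incidence matrix C (rows=places, cols=transitions):
        α    β    γ    δ
    A   0    0    0   -3
    B   0    0    4    0
    C   0   -3    0    0
    D   3    0    0    0
    E  -4    3    0    0
    F   0    0    1    0
    G   3    0    0    0
    H   0    0   -2    2

Candidate y = [0, 0, 3, 4, 3, 0, 0, 0]; check y·C column-wise:
  col α: 3·0 + 4·3 + 3·-4 + 0·3 = 0
  col β: 3·-3 + 4·0 + 3·3 = 0
  col γ: 0·4 + 3·0 + 4·0 + 3·0 + 0·1 + 0·-2 = 0
  col δ: 0·-3 + 3·0 + 4·0 + 3·0 + 0·2 = 0

y = (A:0, B:0, C:3, D:4, E:3, F:0, G:0, H:0)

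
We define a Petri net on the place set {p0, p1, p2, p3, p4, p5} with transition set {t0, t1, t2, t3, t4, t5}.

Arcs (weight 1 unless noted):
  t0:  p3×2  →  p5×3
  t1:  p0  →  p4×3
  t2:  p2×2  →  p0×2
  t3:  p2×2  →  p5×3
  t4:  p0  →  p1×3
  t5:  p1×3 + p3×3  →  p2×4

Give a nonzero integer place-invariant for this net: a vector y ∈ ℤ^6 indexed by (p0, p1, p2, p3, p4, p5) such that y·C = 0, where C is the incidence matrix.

y = (p0:3, p1:1, p2:3, p3:3, p4:1, p5:2)

Incidence matrix C (rows=places, cols=transitions):
       t0   t1   t2   t3   t4   t5
   p0   0   -1    2    0   -1    0
   p1   0    0    0    0    3   -3
   p2   0    0   -2   -2    0    4
   p3  -2    0    0    0    0   -3
   p4   0    3    0    0    0    0
   p5   3    0    0    3    0    0

Candidate y = [3, 1, 3, 3, 1, 2]; check y·C column-wise:
  col t0: 3·0 + 1·0 + 3·0 + 3·-2 + 1·0 + 2·3 = 0
  col t1: 3·-1 + 1·0 + 3·0 + 3·0 + 1·3 + 2·0 = 0
  col t2: 3·2 + 1·0 + 3·-2 + 3·0 + 1·0 + 2·0 = 0
  col t3: 3·0 + 1·0 + 3·-2 + 3·0 + 1·0 + 2·3 = 0
  col t4: 3·-1 + 1·3 + 3·0 + 3·0 + 1·0 + 2·0 = 0
  col t5: 3·0 + 1·-3 + 3·4 + 3·-3 + 1·0 + 2·0 = 0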